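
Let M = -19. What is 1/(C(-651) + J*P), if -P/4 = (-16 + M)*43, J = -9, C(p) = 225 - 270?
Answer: -1/54225 ≈ -1.8442e-5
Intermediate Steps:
C(p) = -45
P = 6020 (P = -4*(-16 - 19)*43 = -(-140)*43 = -4*(-1505) = 6020)
1/(C(-651) + J*P) = 1/(-45 - 9*6020) = 1/(-45 - 54180) = 1/(-54225) = -1/54225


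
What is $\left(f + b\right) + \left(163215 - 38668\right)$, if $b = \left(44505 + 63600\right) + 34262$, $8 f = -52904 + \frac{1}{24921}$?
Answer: $\frac{51895689769}{199368} \approx 2.603 \cdot 10^{5}$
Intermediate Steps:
$f = - \frac{1318420583}{199368}$ ($f = \frac{-52904 + \frac{1}{24921}}{8} = \frac{1}{8} \left(- \frac{1318420583}{24921}\right) = - \frac{1318420583}{199368} \approx -6613.0$)
$b = 142367$ ($b = 108105 + 34262 = 142367$)
$\left(f + b\right) + \left(163215 - 38668\right) = \left(- \frac{1318420583}{199368} + 142367\right) + \left(163215 - 38668\right) = \frac{27065003473}{199368} + 124547 = \frac{51895689769}{199368}$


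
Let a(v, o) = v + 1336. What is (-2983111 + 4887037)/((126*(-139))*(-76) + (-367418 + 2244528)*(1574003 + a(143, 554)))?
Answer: 951963/1478677174042 ≈ 6.4379e-7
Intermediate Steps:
a(v, o) = 1336 + v
(-2983111 + 4887037)/((126*(-139))*(-76) + (-367418 + 2244528)*(1574003 + a(143, 554))) = (-2983111 + 4887037)/((126*(-139))*(-76) + (-367418 + 2244528)*(1574003 + (1336 + 143))) = 1903926/(-17514*(-76) + 1877110*(1574003 + 1479)) = 1903926/(1331064 + 1877110*1575482) = 1903926/(1331064 + 2957353017020) = 1903926/2957354348084 = 1903926*(1/2957354348084) = 951963/1478677174042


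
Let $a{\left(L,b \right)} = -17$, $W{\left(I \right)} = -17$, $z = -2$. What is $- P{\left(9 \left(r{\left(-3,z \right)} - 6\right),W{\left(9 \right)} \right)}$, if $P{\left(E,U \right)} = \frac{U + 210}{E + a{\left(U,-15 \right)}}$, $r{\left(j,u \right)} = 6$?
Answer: $\frac{193}{17} \approx 11.353$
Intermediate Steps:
$P{\left(E,U \right)} = \frac{210 + U}{-17 + E}$ ($P{\left(E,U \right)} = \frac{U + 210}{E - 17} = \frac{210 + U}{-17 + E}$)
$- P{\left(9 \left(r{\left(-3,z \right)} - 6\right),W{\left(9 \right)} \right)} = - \frac{210 - 17}{-17 + 9 \left(6 - 6\right)} = - \frac{193}{-17 + 9 \cdot 0} = - \frac{193}{-17 + 0} = - \frac{193}{-17} = - \frac{\left(-1\right) 193}{17} = \left(-1\right) \left(- \frac{193}{17}\right) = \frac{193}{17}$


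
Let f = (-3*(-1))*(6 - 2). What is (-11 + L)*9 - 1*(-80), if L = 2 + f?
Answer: 107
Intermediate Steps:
f = 12 (f = 3*4 = 12)
L = 14 (L = 2 + 12 = 14)
(-11 + L)*9 - 1*(-80) = (-11 + 14)*9 - 1*(-80) = 3*9 + 80 = 27 + 80 = 107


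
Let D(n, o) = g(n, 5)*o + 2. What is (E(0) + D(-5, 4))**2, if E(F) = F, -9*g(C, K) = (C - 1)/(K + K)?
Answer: 1156/225 ≈ 5.1378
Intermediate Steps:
g(C, K) = -(-1 + C)/(18*K) (g(C, K) = -(C - 1)/(9*(K + K)) = -(-1 + C)/(9*(2*K)) = -(-1 + C)*1/(2*K)/9 = -(-1 + C)/(18*K))
D(n, o) = 2 + o*(1/90 - n/90) (D(n, o) = ((1/18)*(1 - n)/5)*o + 2 = ((1/18)*(1/5)*(1 - n))*o + 2 = (1/90 - n/90)*o + 2 = o*(1/90 - n/90) + 2 = 2 + o*(1/90 - n/90))
(E(0) + D(-5, 4))**2 = (0 + (2 - 1/90*4*(-1 - 5)))**2 = (0 + (2 - 1/90*4*(-6)))**2 = (0 + (2 + 4/15))**2 = (0 + 34/15)**2 = (34/15)**2 = 1156/225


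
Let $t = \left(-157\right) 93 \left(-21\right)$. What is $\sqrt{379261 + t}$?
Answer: $\sqrt{685882} \approx 828.18$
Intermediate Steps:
$t = 306621$ ($t = \left(-14601\right) \left(-21\right) = 306621$)
$\sqrt{379261 + t} = \sqrt{379261 + 306621} = \sqrt{685882}$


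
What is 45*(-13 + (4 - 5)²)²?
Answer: 6480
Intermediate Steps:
45*(-13 + (4 - 5)²)² = 45*(-13 + (-1)²)² = 45*(-13 + 1)² = 45*(-12)² = 45*144 = 6480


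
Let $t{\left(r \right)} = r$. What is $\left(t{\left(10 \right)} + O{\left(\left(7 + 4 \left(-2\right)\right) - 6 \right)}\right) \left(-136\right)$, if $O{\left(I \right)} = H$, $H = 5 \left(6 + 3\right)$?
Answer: $-7480$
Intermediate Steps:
$H = 45$ ($H = 5 \cdot 9 = 45$)
$O{\left(I \right)} = 45$
$\left(t{\left(10 \right)} + O{\left(\left(7 + 4 \left(-2\right)\right) - 6 \right)}\right) \left(-136\right) = \left(10 + 45\right) \left(-136\right) = 55 \left(-136\right) = -7480$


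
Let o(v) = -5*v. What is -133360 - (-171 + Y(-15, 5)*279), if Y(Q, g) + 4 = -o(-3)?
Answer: -127888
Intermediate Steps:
Y(Q, g) = -19 (Y(Q, g) = -4 - (-5)*(-3) = -4 - 1*15 = -4 - 15 = -19)
-133360 - (-171 + Y(-15, 5)*279) = -133360 - (-171 - 19*279) = -133360 - (-171 - 5301) = -133360 - 1*(-5472) = -133360 + 5472 = -127888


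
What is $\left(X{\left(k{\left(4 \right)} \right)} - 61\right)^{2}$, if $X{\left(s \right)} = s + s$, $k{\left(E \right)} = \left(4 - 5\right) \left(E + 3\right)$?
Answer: $5625$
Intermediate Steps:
$k{\left(E \right)} = -3 - E$ ($k{\left(E \right)} = - (3 + E) = -3 - E$)
$X{\left(s \right)} = 2 s$
$\left(X{\left(k{\left(4 \right)} \right)} - 61\right)^{2} = \left(2 \left(-3 - 4\right) - 61\right)^{2} = \left(2 \left(-7\right) - 61\right)^{2} = \left(-14 - 61\right)^{2} = \left(-75\right)^{2} = 5625$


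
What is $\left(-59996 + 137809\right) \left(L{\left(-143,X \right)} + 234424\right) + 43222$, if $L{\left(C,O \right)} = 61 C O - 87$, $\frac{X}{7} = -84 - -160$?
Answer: $-342867300865$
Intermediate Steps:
$X = 532$ ($X = 7 \left(-84 - -160\right) = 7 \left(-84 + 160\right) = 7 \cdot 76 = 532$)
$L{\left(C,O \right)} = -87 + 61 C O$ ($L{\left(C,O \right)} = 61 C O - 87 = -87 + 61 C O$)
$\left(-59996 + 137809\right) \left(L{\left(-143,X \right)} + 234424\right) + 43222 = \left(-59996 + 137809\right) \left(\left(-87 + 61 \left(-143\right) 532\right) + 234424\right) + 43222 = 77813 \left(\left(-87 - 4640636\right) + 234424\right) + 43222 = 77813 \left(-4640723 + 234424\right) + 43222 = 77813 \left(-4406299\right) + 43222 = -342867344087 + 43222 = -342867300865$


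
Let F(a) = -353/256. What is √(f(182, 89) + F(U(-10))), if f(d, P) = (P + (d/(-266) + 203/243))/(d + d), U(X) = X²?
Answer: I*√632652098169/746928 ≈ 1.0649*I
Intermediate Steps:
f(d, P) = (203/243 + P - d/266)/(2*d) (f(d, P) = (P + (d*(-1/266) + 203*(1/243)))/((2*d)) = (P + (-d/266 + 203/243))*(1/(2*d)) = (P + (203/243 - d/266))*(1/(2*d)) = (203/243 + P - d/266)*(1/(2*d)) = (203/243 + P - d/266)/(2*d))
F(a) = -353/256 (F(a) = -353*1/256 = -353/256)
√(f(182, 89) + F(U(-10))) = √((1/129276)*(53998 - 243*182 + 64638*89)/182 - 353/256) = √((1/129276)*(1/182)*(53998 - 44226 + 5752782) - 353/256) = √((1/129276)*(1/182)*5762554 - 353/256) = √(411611/1680588 - 353/256) = √(-121968787/107557632) = I*√632652098169/746928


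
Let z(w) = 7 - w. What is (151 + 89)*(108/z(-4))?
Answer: 25920/11 ≈ 2356.4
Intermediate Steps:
(151 + 89)*(108/z(-4)) = (151 + 89)*(108/(7 - 1*(-4))) = 240*(108/(7 + 4)) = 240*(108/11) = 25920/11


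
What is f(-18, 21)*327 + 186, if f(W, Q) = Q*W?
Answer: -123420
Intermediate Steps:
f(-18, 21)*327 + 186 = (21*(-18))*327 + 186 = -378*327 + 186 = -123606 + 186 = -123420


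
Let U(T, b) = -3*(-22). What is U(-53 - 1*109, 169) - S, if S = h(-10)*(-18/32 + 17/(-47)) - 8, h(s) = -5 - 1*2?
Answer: 50783/752 ≈ 67.531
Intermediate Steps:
h(s) = -7 (h(s) = -5 - 2 = -7)
U(T, b) = 66
S = -1151/752 (S = -7*(-18/32 + 17/(-47)) - 8 = -7*(-18*1/32 + 17*(-1/47)) - 8 = -7*(-9/16 - 17/47) - 8 = -7*(-695/752) - 8 = 4865/752 - 8 = -1151/752 ≈ -1.5306)
U(-53 - 1*109, 169) - S = 66 - 1*(-1151/752) = 66 + 1151/752 = 50783/752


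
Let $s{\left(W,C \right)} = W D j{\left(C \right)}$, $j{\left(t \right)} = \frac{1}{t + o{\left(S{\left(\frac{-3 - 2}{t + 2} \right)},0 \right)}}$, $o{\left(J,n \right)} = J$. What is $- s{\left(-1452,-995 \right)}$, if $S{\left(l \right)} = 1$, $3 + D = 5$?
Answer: $- \frac{1452}{497} \approx -2.9215$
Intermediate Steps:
$D = 2$ ($D = -3 + 5 = 2$)
$j{\left(t \right)} = \frac{1}{1 + t}$ ($j{\left(t \right)} = \frac{1}{t + 1} = \frac{1}{1 + t}$)
$s{\left(W,C \right)} = \frac{2 W}{1 + C}$ ($s{\left(W,C \right)} = \frac{W 2}{1 + C} = \frac{2 W}{1 + C}$)
$- s{\left(-1452,-995 \right)} = - \frac{2 \left(-1452\right)}{1 - 995} = - \frac{2 \left(-1452\right)}{-994} = - \frac{2 \left(-1452\right) \left(-1\right)}{994} = \left(-1\right) \frac{1452}{497} = - \frac{1452}{497}$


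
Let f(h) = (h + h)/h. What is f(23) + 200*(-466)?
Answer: -93198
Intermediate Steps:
f(h) = 2 (f(h) = (2*h)/h = 2)
f(23) + 200*(-466) = 2 + 200*(-466) = 2 - 93200 = -93198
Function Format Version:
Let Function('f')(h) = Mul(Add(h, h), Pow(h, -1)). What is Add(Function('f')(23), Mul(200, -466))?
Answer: -93198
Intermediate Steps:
Function('f')(h) = 2 (Function('f')(h) = Mul(Mul(2, h), Pow(h, -1)) = 2)
Add(Function('f')(23), Mul(200, -466)) = Add(2, Mul(200, -466)) = Add(2, -93200) = -93198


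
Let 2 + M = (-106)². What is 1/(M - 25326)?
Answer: -1/14092 ≈ -7.0962e-5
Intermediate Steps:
M = 11234 (M = -2 + (-106)² = -2 + 11236 = 11234)
1/(M - 25326) = 1/(11234 - 25326) = 1/(-14092) = -1/14092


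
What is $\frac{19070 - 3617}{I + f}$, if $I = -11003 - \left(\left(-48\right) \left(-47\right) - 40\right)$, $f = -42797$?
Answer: $- \frac{1717}{6224} \approx -0.27587$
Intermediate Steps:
$I = -13219$ ($I = -11003 - \left(2256 - 40\right) = -11003 - 2216 = -13219$)
$\frac{19070 - 3617}{I + f} = \frac{19070 - 3617}{-13219 - 42797} = \frac{15453}{-56016} = 15453 \left(- \frac{1}{56016}\right) = - \frac{1717}{6224}$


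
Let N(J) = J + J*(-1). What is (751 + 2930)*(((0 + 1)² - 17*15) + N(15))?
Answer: -934974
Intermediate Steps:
N(J) = 0 (N(J) = J - J = 0)
(751 + 2930)*(((0 + 1)² - 17*15) + N(15)) = (751 + 2930)*(((0 + 1)² - 17*15) + 0) = 3681*((1² - 255) + 0) = 3681*((1 - 255) + 0) = 3681*(-254 + 0) = 3681*(-254) = -934974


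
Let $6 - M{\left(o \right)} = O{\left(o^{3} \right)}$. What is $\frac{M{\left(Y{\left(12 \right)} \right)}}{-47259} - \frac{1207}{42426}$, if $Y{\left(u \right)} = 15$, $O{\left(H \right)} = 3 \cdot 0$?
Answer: $- \frac{6366241}{222778926} \approx -0.028576$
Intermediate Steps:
$O{\left(H \right)} = 0$
$M{\left(o \right)} = 6$ ($M{\left(o \right)} = 6 - 0 = 6 + 0 = 6$)
$\frac{M{\left(Y{\left(12 \right)} \right)}}{-47259} - \frac{1207}{42426} = \frac{6}{-47259} - \frac{1207}{42426} = 6 \left(- \frac{1}{47259}\right) - \frac{1207}{42426} = - \frac{2}{15753} - \frac{1207}{42426} = - \frac{6366241}{222778926}$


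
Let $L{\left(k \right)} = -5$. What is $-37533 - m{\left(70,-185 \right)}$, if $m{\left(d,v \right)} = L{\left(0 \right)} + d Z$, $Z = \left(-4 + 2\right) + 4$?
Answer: $-37668$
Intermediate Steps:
$Z = 2$ ($Z = -2 + 4 = 2$)
$m{\left(d,v \right)} = -5 + 2 d$ ($m{\left(d,v \right)} = -5 + d 2 = -5 + 2 d$)
$-37533 - m{\left(70,-185 \right)} = -37533 - \left(-5 + 2 \cdot 70\right) = -37533 - \left(-5 + 140\right) = -37533 - 135 = -37668$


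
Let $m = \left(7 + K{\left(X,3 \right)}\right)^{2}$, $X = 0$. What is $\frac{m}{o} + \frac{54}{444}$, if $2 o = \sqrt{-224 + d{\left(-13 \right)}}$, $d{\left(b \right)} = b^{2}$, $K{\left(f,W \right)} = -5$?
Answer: $\frac{9}{74} - \frac{8 i \sqrt{55}}{55} \approx 0.12162 - 1.0787 i$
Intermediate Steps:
$o = \frac{i \sqrt{55}}{2}$ ($o = \frac{\sqrt{-224 + \left(-13\right)^{2}}}{2} = \frac{\sqrt{-224 + 169}}{2} = \frac{\sqrt{-55}}{2} = \frac{i \sqrt{55}}{2} \approx 3.7081 i$)
$m = 4$ ($m = \left(7 - 5\right)^{2} = 2^{2} = 4$)
$\frac{m}{o} + \frac{54}{444} = \frac{4}{\frac{1}{2} i \sqrt{55}} + \frac{54}{444} = 4 \left(- \frac{2 i \sqrt{55}}{55}\right) + 54 \cdot \frac{1}{444} = - \frac{8 i \sqrt{55}}{55} + \frac{9}{74} = \frac{9}{74} - \frac{8 i \sqrt{55}}{55}$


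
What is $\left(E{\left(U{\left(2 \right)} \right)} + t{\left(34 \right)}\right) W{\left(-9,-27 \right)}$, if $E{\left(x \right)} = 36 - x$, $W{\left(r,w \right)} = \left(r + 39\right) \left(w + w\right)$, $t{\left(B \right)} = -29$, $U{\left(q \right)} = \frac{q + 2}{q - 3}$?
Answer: $-17820$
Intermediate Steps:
$U{\left(q \right)} = \frac{2 + q}{-3 + q}$
$W{\left(r,w \right)} = 2 w \left(39 + r\right)$ ($W{\left(r,w \right)} = \left(39 + r\right) 2 w = 2 w \left(39 + r\right)$)
$\left(E{\left(U{\left(2 \right)} \right)} + t{\left(34 \right)}\right) W{\left(-9,-27 \right)} = \left(\left(36 - \frac{2 + 2}{-3 + 2}\right) - 29\right) 2 \left(-27\right) \left(39 - 9\right) = \left(\left(36 - \frac{1}{-1} \cdot 4\right) - 29\right) 2 \left(-27\right) 30 = \left(\left(36 - \left(-1\right) 4\right) - 29\right) \left(-1620\right) = \left(\left(36 - -4\right) - 29\right) \left(-1620\right) = \left(\left(36 + 4\right) - 29\right) \left(-1620\right) = \left(40 - 29\right) \left(-1620\right) = 11 \left(-1620\right) = -17820$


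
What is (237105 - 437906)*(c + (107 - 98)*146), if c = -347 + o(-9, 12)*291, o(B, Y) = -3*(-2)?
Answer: -544773113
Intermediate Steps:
o(B, Y) = 6
c = 1399 (c = -347 + 6*291 = -347 + 1746 = 1399)
(237105 - 437906)*(c + (107 - 98)*146) = (237105 - 437906)*(1399 + (107 - 98)*146) = -200801*(1399 + 9*146) = -200801*(1399 + 1314) = -200801*2713 = -544773113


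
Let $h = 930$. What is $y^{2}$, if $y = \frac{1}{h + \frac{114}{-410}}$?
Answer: $\frac{42025}{36325691649} \approx 1.1569 \cdot 10^{-6}$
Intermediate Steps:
$y = \frac{205}{190593}$ ($y = \frac{1}{930 + \frac{114}{-410}} = \frac{1}{930 + 114 \left(- \frac{1}{410}\right)} = \frac{1}{930 - \frac{57}{205}} = \frac{1}{\frac{190593}{205}} = \frac{205}{190593} \approx 0.0010756$)
$y^{2} = \left(\frac{205}{190593}\right)^{2} = \frac{42025}{36325691649}$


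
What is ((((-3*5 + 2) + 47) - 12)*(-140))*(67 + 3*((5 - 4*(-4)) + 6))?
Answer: -455840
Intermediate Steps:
((((-3*5 + 2) + 47) - 12)*(-140))*(67 + 3*((5 - 4*(-4)) + 6)) = ((((-15 + 2) + 47) - 12)*(-140))*(67 + 3*((5 + 16) + 6)) = (((-13 + 47) - 12)*(-140))*(67 + 3*(21 + 6)) = ((34 - 12)*(-140))*(67 + 3*27) = (22*(-140))*(67 + 81) = -3080*148 = -455840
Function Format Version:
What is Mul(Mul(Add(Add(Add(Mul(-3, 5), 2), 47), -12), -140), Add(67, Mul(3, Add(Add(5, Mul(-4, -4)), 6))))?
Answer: -455840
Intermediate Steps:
Mul(Mul(Add(Add(Add(Mul(-3, 5), 2), 47), -12), -140), Add(67, Mul(3, Add(Add(5, Mul(-4, -4)), 6)))) = Mul(Mul(Add(Add(Add(-15, 2), 47), -12), -140), Add(67, Mul(3, Add(Add(5, 16), 6)))) = Mul(Mul(Add(Add(-13, 47), -12), -140), Add(67, Mul(3, Add(21, 6)))) = Mul(Mul(Add(34, -12), -140), Add(67, Mul(3, 27))) = Mul(Mul(22, -140), Add(67, 81)) = Mul(-3080, 148) = -455840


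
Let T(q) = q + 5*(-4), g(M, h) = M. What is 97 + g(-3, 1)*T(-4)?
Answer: 169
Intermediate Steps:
T(q) = -20 + q (T(q) = q - 20 = -20 + q)
97 + g(-3, 1)*T(-4) = 97 - 3*(-20 - 4) = 97 - 3*(-24) = 97 + 72 = 169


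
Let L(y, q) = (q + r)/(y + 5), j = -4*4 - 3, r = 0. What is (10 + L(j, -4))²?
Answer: 5184/49 ≈ 105.80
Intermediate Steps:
j = -19 (j = -16 - 3 = -19)
L(y, q) = q/(5 + y) (L(y, q) = (q + 0)/(y + 5) = q/(5 + y))
(10 + L(j, -4))² = (10 - 4/(5 - 19))² = (10 - 4/(-14))² = (10 - 4*(-1/14))² = (10 + 2/7)² = (72/7)² = 5184/49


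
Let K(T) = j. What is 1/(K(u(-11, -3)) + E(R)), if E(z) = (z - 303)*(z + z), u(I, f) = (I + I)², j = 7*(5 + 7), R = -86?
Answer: 1/66992 ≈ 1.4927e-5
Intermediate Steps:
j = 84 (j = 7*12 = 84)
u(I, f) = 4*I² (u(I, f) = (2*I)² = 4*I²)
E(z) = 2*z*(-303 + z) (E(z) = (-303 + z)*(2*z) = 2*z*(-303 + z))
K(T) = 84
1/(K(u(-11, -3)) + E(R)) = 1/(84 + 2*(-86)*(-303 - 86)) = 1/(84 + 2*(-86)*(-389)) = 1/(84 + 66908) = 1/66992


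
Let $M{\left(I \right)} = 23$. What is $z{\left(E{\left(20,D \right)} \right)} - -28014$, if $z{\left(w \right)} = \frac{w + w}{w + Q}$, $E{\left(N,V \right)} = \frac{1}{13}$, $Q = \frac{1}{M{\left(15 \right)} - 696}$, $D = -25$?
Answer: $\frac{9245293}{330} \approx 28016.0$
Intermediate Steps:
$Q = - \frac{1}{673}$ ($Q = \frac{1}{23 - 696} = \frac{1}{-673} = - \frac{1}{673} \approx -0.0014859$)
$E{\left(N,V \right)} = \frac{1}{13}$
$z{\left(w \right)} = \frac{2 w}{- \frac{1}{673} + w}$ ($z{\left(w \right)} = \frac{w + w}{w - \frac{1}{673}} = \frac{2 w}{- \frac{1}{673} + w}$)
$z{\left(E{\left(20,D \right)} \right)} - -28014 = 1346 \cdot \frac{1}{13} \frac{1}{-1 + 673 \cdot \frac{1}{13}} - -28014 = 1346 \cdot \frac{1}{13} \frac{1}{-1 + \frac{673}{13}} + 28014 = 1346 \cdot \frac{1}{13} \frac{1}{\frac{660}{13}} + 28014 = 1346 \cdot \frac{1}{13} \cdot \frac{13}{660} + 28014 = \frac{673}{330} + 28014 = \frac{9245293}{330}$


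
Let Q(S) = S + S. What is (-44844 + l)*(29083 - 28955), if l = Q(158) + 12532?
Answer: -4095488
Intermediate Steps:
Q(S) = 2*S
l = 12848 (l = 2*158 + 12532 = 316 + 12532 = 12848)
(-44844 + l)*(29083 - 28955) = (-44844 + 12848)*(29083 - 28955) = -31996*128 = -4095488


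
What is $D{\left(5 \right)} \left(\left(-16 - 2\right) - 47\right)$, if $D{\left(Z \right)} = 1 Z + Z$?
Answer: $-650$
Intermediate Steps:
$D{\left(Z \right)} = 2 Z$ ($D{\left(Z \right)} = Z + Z = 2 Z$)
$D{\left(5 \right)} \left(\left(-16 - 2\right) - 47\right) = 2 \cdot 5 \left(\left(-16 - 2\right) - 47\right) = 10 \left(\left(-16 - 2\right) - 47\right) = 10 \left(-18 - 47\right) = 10 \left(-65\right) = -650$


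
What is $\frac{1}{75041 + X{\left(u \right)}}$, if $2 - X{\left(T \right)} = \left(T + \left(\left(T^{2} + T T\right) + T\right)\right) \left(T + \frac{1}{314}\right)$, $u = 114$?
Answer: $- \frac{157}{457516919} \approx -3.4316 \cdot 10^{-7}$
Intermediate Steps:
$X{\left(T \right)} = 2 - \left(\frac{1}{314} + T\right) \left(2 T + 2 T^{2}\right)$ ($X{\left(T \right)} = 2 - \left(T + \left(\left(T^{2} + T T\right) + T\right)\right) \left(T + \frac{1}{314}\right) = 2 - \left(T + \left(\left(T^{2} + T^{2}\right) + T\right)\right) \left(T + \frac{1}{314}\right) = 2 - \left(T + \left(2 T^{2} + T\right)\right) \left(\frac{1}{314} + T\right) = 2 - \left(T + \left(T + 2 T^{2}\right)\right) \left(\frac{1}{314} + T\right) = 2 - \left(2 T + 2 T^{2}\right) \left(\frac{1}{314} + T\right) = 2 - \left(\frac{1}{314} + T\right) \left(2 T + 2 T^{2}\right)$)
$\frac{1}{75041 + X{\left(u \right)}} = \frac{1}{75041 - \left(- \frac{200}{157} + 2963088 + \frac{4093740}{157}\right)} = \frac{1}{75041 - \frac{469298356}{157}} = \frac{1}{- \frac{457516919}{157}} = - \frac{157}{457516919}$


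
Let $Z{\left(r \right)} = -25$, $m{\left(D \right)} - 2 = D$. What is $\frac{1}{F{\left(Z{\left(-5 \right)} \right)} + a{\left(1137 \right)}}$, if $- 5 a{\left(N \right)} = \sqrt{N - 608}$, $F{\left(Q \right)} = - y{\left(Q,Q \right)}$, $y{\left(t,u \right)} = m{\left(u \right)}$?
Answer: $\frac{5}{92} \approx 0.054348$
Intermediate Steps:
$m{\left(D \right)} = 2 + D$
$y{\left(t,u \right)} = 2 + u$
$F{\left(Q \right)} = -2 - Q$ ($F{\left(Q \right)} = - (2 + Q) = -2 - Q$)
$a{\left(N \right)} = - \frac{\sqrt{-608 + N}}{5}$ ($a{\left(N \right)} = - \frac{\sqrt{N - 608}}{5} = - \frac{\sqrt{-608 + N}}{5}$)
$\frac{1}{F{\left(Z{\left(-5 \right)} \right)} + a{\left(1137 \right)}} = \frac{1}{\left(-2 - -25\right) - \frac{\sqrt{-608 + 1137}}{5}} = \frac{1}{\left(-2 + 25\right) - \frac{\sqrt{529}}{5}} = \frac{1}{23 - \frac{23}{5}} = \frac{1}{\frac{92}{5}} = \frac{5}{92}$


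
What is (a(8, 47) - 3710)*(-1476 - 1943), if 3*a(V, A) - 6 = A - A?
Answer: 12677652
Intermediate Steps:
a(V, A) = 2 (a(V, A) = 2 + (A - A)/3 = 2 + (⅓)*0 = 2 + 0 = 2)
(a(8, 47) - 3710)*(-1476 - 1943) = (2 - 3710)*(-1476 - 1943) = -3708*(-3419) = 12677652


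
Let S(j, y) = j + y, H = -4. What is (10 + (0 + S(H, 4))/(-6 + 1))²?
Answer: 100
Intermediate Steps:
(10 + (0 + S(H, 4))/(-6 + 1))² = (10 + (0 + (-4 + 4))/(-6 + 1))² = (10 + (0 + 0)/(-5))² = (10 + 0*(-⅕))² = (10 + 0)² = 10² = 100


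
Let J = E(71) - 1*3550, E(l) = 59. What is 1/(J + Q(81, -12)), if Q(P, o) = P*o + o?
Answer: -1/4475 ≈ -0.00022346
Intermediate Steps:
Q(P, o) = o + P*o
J = -3491 (J = 59 - 1*3550 = 59 - 3550 = -3491)
1/(J + Q(81, -12)) = 1/(-3491 - 12*(1 + 81)) = 1/(-3491 - 12*82) = 1/(-3491 - 984) = 1/(-4475) = -1/4475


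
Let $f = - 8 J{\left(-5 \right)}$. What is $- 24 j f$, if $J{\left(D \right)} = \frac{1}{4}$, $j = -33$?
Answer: $-1584$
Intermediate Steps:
$J{\left(D \right)} = \frac{1}{4}$
$f = -2$ ($f = \left(-8\right) \frac{1}{4} = -2$)
$- 24 j f = \left(-24\right) \left(-33\right) \left(-2\right) = 792 \left(-2\right) = -1584$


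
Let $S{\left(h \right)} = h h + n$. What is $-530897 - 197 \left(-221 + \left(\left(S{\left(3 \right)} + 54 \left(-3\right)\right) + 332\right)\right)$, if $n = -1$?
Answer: $-522426$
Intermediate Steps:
$S{\left(h \right)} = -1 + h^{2}$ ($S{\left(h \right)} = h h - 1 = h^{2} - 1 = -1 + h^{2}$)
$-530897 - 197 \left(-221 + \left(\left(S{\left(3 \right)} + 54 \left(-3\right)\right) + 332\right)\right) = -530897 - 197 \left(-221 + \left(\left(\left(-1 + 3^{2}\right) + 54 \left(-3\right)\right) + 332\right)\right) = -530897 - 197 \left(-221 + \left(\left(\left(-1 + 9\right) - 162\right) + 332\right)\right) = -530897 - 197 \left(-221 + \left(\left(8 - 162\right) + 332\right)\right) = -530897 - 197 \left(-221 + \left(-154 + 332\right)\right) = -530897 - 197 \left(-221 + 178\right) = -530897 - -8471 = -530897 + 8471 = -522426$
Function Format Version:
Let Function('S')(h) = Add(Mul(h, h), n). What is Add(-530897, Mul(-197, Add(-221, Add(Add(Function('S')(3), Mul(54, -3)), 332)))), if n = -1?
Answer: -522426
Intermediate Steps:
Function('S')(h) = Add(-1, Pow(h, 2)) (Function('S')(h) = Add(Mul(h, h), -1) = Add(Pow(h, 2), -1) = Add(-1, Pow(h, 2)))
Add(-530897, Mul(-197, Add(-221, Add(Add(Function('S')(3), Mul(54, -3)), 332)))) = Add(-530897, Mul(-197, Add(-221, Add(Add(Add(-1, Pow(3, 2)), Mul(54, -3)), 332)))) = Add(-530897, Mul(-197, Add(-221, Add(Add(Add(-1, 9), -162), 332)))) = Add(-530897, Mul(-197, Add(-221, Add(Add(8, -162), 332)))) = Add(-530897, Mul(-197, Add(-221, Add(-154, 332)))) = Add(-530897, Mul(-197, Add(-221, 178))) = Add(-530897, Mul(-197, -43)) = Add(-530897, 8471) = -522426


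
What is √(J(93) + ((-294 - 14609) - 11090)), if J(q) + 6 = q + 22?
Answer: 6*I*√719 ≈ 160.89*I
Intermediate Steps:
J(q) = 16 + q (J(q) = -6 + (q + 22) = -6 + (22 + q) = 16 + q)
√(J(93) + ((-294 - 14609) - 11090)) = √((16 + 93) + ((-294 - 14609) - 11090)) = √(109 + (-14903 - 11090)) = √(109 - 25993) = √(-25884) = 6*I*√719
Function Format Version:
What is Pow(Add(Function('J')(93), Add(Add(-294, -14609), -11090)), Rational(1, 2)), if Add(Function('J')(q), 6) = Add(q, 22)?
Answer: Mul(6, I, Pow(719, Rational(1, 2))) ≈ Mul(160.89, I)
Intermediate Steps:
Function('J')(q) = Add(16, q) (Function('J')(q) = Add(-6, Add(q, 22)) = Add(-6, Add(22, q)) = Add(16, q))
Pow(Add(Function('J')(93), Add(Add(-294, -14609), -11090)), Rational(1, 2)) = Pow(Add(Add(16, 93), Add(Add(-294, -14609), -11090)), Rational(1, 2)) = Pow(Add(109, Add(-14903, -11090)), Rational(1, 2)) = Pow(Add(109, -25993), Rational(1, 2)) = Pow(-25884, Rational(1, 2)) = Mul(6, I, Pow(719, Rational(1, 2)))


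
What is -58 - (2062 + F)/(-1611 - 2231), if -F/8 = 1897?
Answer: -117975/1921 ≈ -61.413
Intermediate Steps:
F = -15176 (F = -8*1897 = -15176)
-58 - (2062 + F)/(-1611 - 2231) = -58 - (2062 - 15176)/(-1611 - 2231) = -58 - (-13114)/(-3842) = -58 - (-13114)*(-1)/3842 = -58 - 1*6557/1921 = -58 - 6557/1921 = -117975/1921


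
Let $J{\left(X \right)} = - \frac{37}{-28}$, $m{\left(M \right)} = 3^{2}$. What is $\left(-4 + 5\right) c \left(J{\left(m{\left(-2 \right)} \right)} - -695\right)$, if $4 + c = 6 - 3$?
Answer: $- \frac{19497}{28} \approx -696.32$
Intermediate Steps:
$m{\left(M \right)} = 9$
$c = -1$ ($c = -4 + \left(6 - 3\right) = -4 + 3 = -1$)
$J{\left(X \right)} = \frac{37}{28}$ ($J{\left(X \right)} = \left(-37\right) \left(- \frac{1}{28}\right) = \frac{37}{28}$)
$\left(-4 + 5\right) c \left(J{\left(m{\left(-2 \right)} \right)} - -695\right) = \left(-4 + 5\right) \left(-1\right) \left(\frac{37}{28} - -695\right) = 1 \left(-1\right) \left(\frac{37}{28} + 695\right) = \left(-1\right) \frac{19497}{28} = - \frac{19497}{28}$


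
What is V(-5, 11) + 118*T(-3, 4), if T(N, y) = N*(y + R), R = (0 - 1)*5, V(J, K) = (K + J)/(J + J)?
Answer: 1767/5 ≈ 353.40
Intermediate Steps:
V(J, K) = (J + K)/(2*J) (V(J, K) = (J + K)/((2*J)) = (J + K)*(1/(2*J)) = (J + K)/(2*J))
R = -5 (R = -1*5 = -5)
T(N, y) = N*(-5 + y) (T(N, y) = N*(y - 5) = N*(-5 + y))
V(-5, 11) + 118*T(-3, 4) = (1/2)*(-5 + 11)/(-5) + 118*(-3*(-5 + 4)) = (1/2)*(-1/5)*6 + 118*(-3*(-1)) = -3/5 + 118*3 = -3/5 + 354 = 1767/5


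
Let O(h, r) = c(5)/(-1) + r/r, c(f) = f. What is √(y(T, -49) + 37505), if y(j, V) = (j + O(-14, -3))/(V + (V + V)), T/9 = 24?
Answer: √16539069/21 ≈ 193.66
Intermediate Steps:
T = 216 (T = 9*24 = 216)
O(h, r) = -4 (O(h, r) = 5/(-1) + r/r = 5*(-1) + 1 = -5 + 1 = -4)
y(j, V) = (-4 + j)/(3*V) (y(j, V) = (j - 4)/(V + (V + V)) = (-4 + j)/(V + 2*V) = (-4 + j)/((3*V)) = (-4 + j)*(1/(3*V)) = (-4 + j)/(3*V))
√(y(T, -49) + 37505) = √((⅓)*(-4 + 216)/(-49) + 37505) = √((⅓)*(-1/49)*212 + 37505) = √(-212/147 + 37505) = √(5513023/147) = √16539069/21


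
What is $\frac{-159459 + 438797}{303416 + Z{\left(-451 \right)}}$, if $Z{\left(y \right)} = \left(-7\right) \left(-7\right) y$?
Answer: $\frac{279338}{281317} \approx 0.99297$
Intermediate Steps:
$Z{\left(y \right)} = 49 y$
$\frac{-159459 + 438797}{303416 + Z{\left(-451 \right)}} = \frac{-159459 + 438797}{303416 + 49 \left(-451\right)} = \frac{279338}{303416 - 22099} = \frac{279338}{281317}$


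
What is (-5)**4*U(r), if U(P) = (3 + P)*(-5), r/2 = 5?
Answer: -40625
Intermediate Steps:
r = 10 (r = 2*5 = 10)
U(P) = -15 - 5*P
(-5)**4*U(r) = (-5)**4*(-15 - 5*10) = 625*(-15 - 50) = 625*(-65) = -40625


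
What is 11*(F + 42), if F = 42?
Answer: 924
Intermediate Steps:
11*(F + 42) = 11*(42 + 42) = 11*84 = 924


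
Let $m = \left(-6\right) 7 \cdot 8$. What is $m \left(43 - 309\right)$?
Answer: $89376$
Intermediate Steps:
$m = -336$ ($m = \left(-42\right) 8 = -336$)
$m \left(43 - 309\right) = - 336 \left(43 - 309\right) = \left(-336\right) \left(-266\right) = 89376$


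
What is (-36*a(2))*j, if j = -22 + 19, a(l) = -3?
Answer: -324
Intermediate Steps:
j = -3
(-36*a(2))*j = -36*(-3)*(-3) = 108*(-3) = -324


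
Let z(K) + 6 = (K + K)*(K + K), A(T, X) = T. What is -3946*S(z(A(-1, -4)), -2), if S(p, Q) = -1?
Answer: 3946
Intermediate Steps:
z(K) = -6 + 4*K² (z(K) = -6 + (K + K)*(K + K) = -6 + (2*K)*(2*K) = -6 + 4*K²)
-3946*S(z(A(-1, -4)), -2) = -3946*(-1) = 3946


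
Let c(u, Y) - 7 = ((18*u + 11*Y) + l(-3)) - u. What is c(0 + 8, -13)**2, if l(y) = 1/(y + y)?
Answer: 1/36 ≈ 0.027778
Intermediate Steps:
l(y) = 1/(2*y)
c(u, Y) = 41/6 + 11*Y + 17*u (c(u, Y) = 7 + (((18*u + 11*Y) + (1/2)/(-3)) - u) = 7 + (((11*Y + 18*u) + (1/2)*(-1/3)) - u) = 7 + (((11*Y + 18*u) - 1/6) - u) = 7 + ((-1/6 + 11*Y + 18*u) - u) = 7 + (-1/6 + 11*Y + 17*u) = 41/6 + 11*Y + 17*u)
c(0 + 8, -13)**2 = (41/6 + 11*(-13) + 17*(0 + 8))**2 = (41/6 - 143 + 17*8)**2 = (41/6 - 143 + 136)**2 = (-1/6)**2 = 1/36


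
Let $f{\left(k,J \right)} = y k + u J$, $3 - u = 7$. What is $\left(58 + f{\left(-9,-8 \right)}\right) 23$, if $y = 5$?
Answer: $1035$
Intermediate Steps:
$u = -4$ ($u = 3 - 7 = -4$)
$f{\left(k,J \right)} = - 4 J + 5 k$ ($f{\left(k,J \right)} = 5 k - 4 J = - 4 J + 5 k$)
$\left(58 + f{\left(-9,-8 \right)}\right) 23 = \left(58 + \left(\left(-4\right) \left(-8\right) + 5 \left(-9\right)\right)\right) 23 = \left(58 + \left(32 - 45\right)\right) 23 = \left(58 - 13\right) 23 = 45 \cdot 23 = 1035$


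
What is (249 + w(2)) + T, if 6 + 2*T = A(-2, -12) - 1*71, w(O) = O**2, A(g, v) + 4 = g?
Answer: 423/2 ≈ 211.50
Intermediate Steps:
A(g, v) = -4 + g
T = -83/2 (T = -3 + ((-4 - 2) - 1*71)/2 = -3 + (-6 - 71)/2 = -3 + (1/2)*(-77) = -3 - 77/2 = -83/2 ≈ -41.500)
(249 + w(2)) + T = (249 + 2**2) - 83/2 = (249 + 4) - 83/2 = 253 - 83/2 = 423/2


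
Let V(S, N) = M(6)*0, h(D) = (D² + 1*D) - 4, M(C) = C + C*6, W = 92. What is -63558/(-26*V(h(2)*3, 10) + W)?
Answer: -31779/46 ≈ -690.85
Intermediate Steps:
M(C) = 7*C (M(C) = C + 6*C = 7*C)
h(D) = -4 + D + D² (h(D) = (D² + D) - 4 = (D + D²) - 4 = -4 + D + D²)
V(S, N) = 0 (V(S, N) = (7*6)*0 = 42*0 = 0)
-63558/(-26*V(h(2)*3, 10) + W) = -63558/(-26*0 + 92) = -63558/(0 + 92) = -63558/92 = -63558*1/92 = -31779/46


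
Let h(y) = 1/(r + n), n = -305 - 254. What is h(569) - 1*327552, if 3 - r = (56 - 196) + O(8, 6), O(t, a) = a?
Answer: -138226945/422 ≈ -3.2755e+5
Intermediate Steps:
r = 137 (r = 3 - ((56 - 196) + 6) = 3 - (-140 + 6) = 3 - 1*(-134) = 3 + 134 = 137)
n = -559
h(y) = -1/422 (h(y) = 1/(137 - 559) = 1/(-422) = -1/422)
h(569) - 1*327552 = -1/422 - 1*327552 = -1/422 - 327552 = -138226945/422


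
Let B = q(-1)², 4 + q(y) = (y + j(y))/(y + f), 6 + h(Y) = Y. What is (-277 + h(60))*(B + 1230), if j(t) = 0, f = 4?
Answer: -2506297/9 ≈ -2.7848e+5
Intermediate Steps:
h(Y) = -6 + Y
q(y) = -4 + y/(4 + y) (q(y) = -4 + (y + 0)/(y + 4) = -4 + y/(4 + y))
B = 169/9 (B = ((-16 - 3*(-1))/(4 - 1))² = ((-16 + 3)/3)² = ((⅓)*(-13))² = (-13/3)² = 169/9 ≈ 18.778)
(-277 + h(60))*(B + 1230) = (-277 + (-6 + 60))*(169/9 + 1230) = (-277 + 54)*(11239/9) = -223*11239/9 = -2506297/9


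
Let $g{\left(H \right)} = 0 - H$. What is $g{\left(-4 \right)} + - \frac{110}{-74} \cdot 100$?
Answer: $\frac{5648}{37} \approx 152.65$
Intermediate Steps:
$g{\left(H \right)} = - H$
$g{\left(-4 \right)} + - \frac{110}{-74} \cdot 100 = \left(-1\right) \left(-4\right) + - \frac{110}{-74} \cdot 100 = 4 + \left(-110\right) \left(- \frac{1}{74}\right) 100 = 4 + \frac{55}{37} \cdot 100 = 4 + \frac{5500}{37} = \frac{5648}{37}$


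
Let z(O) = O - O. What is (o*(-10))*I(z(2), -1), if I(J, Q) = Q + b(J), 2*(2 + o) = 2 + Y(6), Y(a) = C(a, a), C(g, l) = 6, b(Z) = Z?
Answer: 20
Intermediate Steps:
z(O) = 0
Y(a) = 6
o = 2 (o = -2 + (2 + 6)/2 = -2 + (½)*8 = -2 + 4 = 2)
I(J, Q) = J + Q (I(J, Q) = Q + J = J + Q)
(o*(-10))*I(z(2), -1) = (2*(-10))*(0 - 1) = -20*(-1) = 20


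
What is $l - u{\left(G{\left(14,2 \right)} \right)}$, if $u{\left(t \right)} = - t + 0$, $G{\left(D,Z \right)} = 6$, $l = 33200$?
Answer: $33206$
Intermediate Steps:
$u{\left(t \right)} = - t$
$l - u{\left(G{\left(14,2 \right)} \right)} = 33200 - \left(-1\right) 6 = 33200 - -6 = 33200 + 6 = 33206$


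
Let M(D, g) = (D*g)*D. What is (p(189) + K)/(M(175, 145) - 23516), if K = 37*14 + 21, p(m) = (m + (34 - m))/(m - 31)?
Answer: 42598/348951611 ≈ 0.00012207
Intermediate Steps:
M(D, g) = g*D**2
p(m) = 34/(-31 + m)
K = 539 (K = 518 + 21 = 539)
(p(189) + K)/(M(175, 145) - 23516) = (34/(-31 + 189) + 539)/(145*175**2 - 23516) = (34/158 + 539)/(145*30625 - 23516) = (34*(1/158) + 539)/(4440625 - 23516) = (17/79 + 539)/4417109 = (42598/79)*(1/4417109) = 42598/348951611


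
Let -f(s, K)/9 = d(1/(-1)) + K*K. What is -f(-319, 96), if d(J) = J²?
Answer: 82953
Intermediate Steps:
f(s, K) = -9 - 9*K² (f(s, K) = -9*((1/(-1))² + K*K) = -9*((-1)² + K²) = -9*(1 + K²) = -9 - 9*K²)
-f(-319, 96) = -(-9 - 9*96²) = -(-9 - 9*9216) = -(-9 - 82944) = -1*(-82953) = 82953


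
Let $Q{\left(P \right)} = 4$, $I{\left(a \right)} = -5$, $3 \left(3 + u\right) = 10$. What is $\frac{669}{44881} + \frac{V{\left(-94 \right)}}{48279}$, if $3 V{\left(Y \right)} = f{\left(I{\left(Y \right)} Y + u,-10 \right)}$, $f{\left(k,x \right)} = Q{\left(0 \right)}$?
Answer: $\frac{97075477}{6500429397} \approx 0.014934$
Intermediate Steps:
$u = \frac{1}{3}$ ($u = -3 + \frac{1}{3} \cdot 10 = -3 + \frac{10}{3} = \frac{1}{3} \approx 0.33333$)
$f{\left(k,x \right)} = 4$
$V{\left(Y \right)} = \frac{4}{3}$ ($V{\left(Y \right)} = \frac{1}{3} \cdot 4 = \frac{4}{3}$)
$\frac{669}{44881} + \frac{V{\left(-94 \right)}}{48279} = \frac{669}{44881} + \frac{4}{3 \cdot 48279} = 669 \cdot \frac{1}{44881} + \frac{4}{3} \cdot \frac{1}{48279} = \frac{669}{44881} + \frac{4}{144837} = \frac{97075477}{6500429397}$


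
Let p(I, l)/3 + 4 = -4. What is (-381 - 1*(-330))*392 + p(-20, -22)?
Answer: -20016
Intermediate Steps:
p(I, l) = -24 (p(I, l) = -12 + 3*(-4) = -12 - 12 = -24)
(-381 - 1*(-330))*392 + p(-20, -22) = (-381 - 1*(-330))*392 - 24 = (-381 + 330)*392 - 24 = -51*392 - 24 = -19992 - 24 = -20016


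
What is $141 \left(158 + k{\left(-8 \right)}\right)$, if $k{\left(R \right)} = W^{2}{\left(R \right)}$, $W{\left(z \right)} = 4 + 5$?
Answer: $33699$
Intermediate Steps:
$W{\left(z \right)} = 9$
$k{\left(R \right)} = 81$ ($k{\left(R \right)} = 9^{2} = 81$)
$141 \left(158 + k{\left(-8 \right)}\right) = 141 \left(158 + 81\right) = 141 \cdot 239 = 33699$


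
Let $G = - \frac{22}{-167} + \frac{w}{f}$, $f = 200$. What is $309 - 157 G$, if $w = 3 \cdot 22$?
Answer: $\frac{3949673}{16700} \approx 236.51$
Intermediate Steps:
$w = 66$
$G = \frac{7711}{16700}$ ($G = - \frac{22}{-167} + \frac{66}{200} = \left(-22\right) \left(- \frac{1}{167}\right) + 66 \cdot \frac{1}{200} = \frac{22}{167} + \frac{33}{100} = \frac{7711}{16700} \approx 0.46174$)
$309 - 157 G = 309 - \frac{1210627}{16700} = \frac{3949673}{16700}$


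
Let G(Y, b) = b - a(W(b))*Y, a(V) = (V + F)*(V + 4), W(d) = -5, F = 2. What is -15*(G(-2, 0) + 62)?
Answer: -1020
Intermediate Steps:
a(V) = (2 + V)*(4 + V) (a(V) = (V + 2)*(V + 4) = (2 + V)*(4 + V))
G(Y, b) = b - 3*Y (G(Y, b) = b - (8 + (-5)² + 6*(-5))*Y = b - (8 + 25 - 30)*Y = b - 3*Y)
-15*(G(-2, 0) + 62) = -15*((0 - 3*(-2)) + 62) = -15*((0 + 6) + 62) = -15*(6 + 62) = -15*68 = -1020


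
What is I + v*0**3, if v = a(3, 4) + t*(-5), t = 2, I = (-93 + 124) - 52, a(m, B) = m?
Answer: -21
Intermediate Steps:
I = -21 (I = 31 - 52 = -21)
v = -7 (v = 3 + 2*(-5) = 3 - 10 = -7)
I + v*0**3 = -21 - 7*0**3 = -21 - 7*0 = -21 + 0 = -21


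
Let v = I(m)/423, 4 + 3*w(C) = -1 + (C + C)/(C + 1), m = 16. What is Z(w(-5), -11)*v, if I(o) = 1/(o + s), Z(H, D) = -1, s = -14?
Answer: -1/846 ≈ -0.0011820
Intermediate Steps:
w(C) = -5/3 + 2*C/(3*(1 + C)) (w(C) = -4/3 + (-1 + (C + C)/(C + 1))/3 = -4/3 + (-1 + (2*C)/(1 + C))/3 = -4/3 + (-1 + 2*C/(1 + C))/3 = -4/3 + (-1/3 + 2*C/(3*(1 + C))) = -5/3 + 2*C/(3*(1 + C)))
I(o) = 1/(-14 + o) (I(o) = 1/(o - 14) = 1/(-14 + o))
v = 1/846 (v = 1/((-14 + 16)*423) = (1/423)/2 = (1/2)*(1/423) = 1/846 ≈ 0.0011820)
Z(w(-5), -11)*v = -1*1/846 = -1/846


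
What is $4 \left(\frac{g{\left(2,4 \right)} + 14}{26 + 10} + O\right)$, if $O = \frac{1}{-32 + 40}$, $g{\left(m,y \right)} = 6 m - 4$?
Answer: $\frac{53}{18} \approx 2.9444$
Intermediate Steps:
$g{\left(m,y \right)} = -4 + 6 m$
$O = \frac{1}{8} \approx 0.125$
$4 \left(\frac{g{\left(2,4 \right)} + 14}{26 + 10} + O\right) = 4 \left(\frac{\left(-4 + 6 \cdot 2\right) + 14}{26 + 10} + \frac{1}{8}\right) = 4 \left(\frac{\left(-4 + 12\right) + 14}{36} + \frac{1}{8}\right) = 4 \left(\left(8 + 14\right) \frac{1}{36} + \frac{1}{8}\right) = 4 \left(22 \cdot \frac{1}{36} + \frac{1}{8}\right) = 4 \left(\frac{11}{18} + \frac{1}{8}\right) = 4 \cdot \frac{53}{72} = \frac{53}{18}$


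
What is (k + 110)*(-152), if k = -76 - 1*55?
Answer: 3192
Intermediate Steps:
k = -131 (k = -76 - 55 = -131)
(k + 110)*(-152) = (-131 + 110)*(-152) = -21*(-152) = 3192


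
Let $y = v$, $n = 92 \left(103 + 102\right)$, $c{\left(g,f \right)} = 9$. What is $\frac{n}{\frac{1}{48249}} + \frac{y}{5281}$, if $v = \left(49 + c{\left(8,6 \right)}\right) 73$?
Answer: $\frac{4805583999574}{5281} \approx 9.0998 \cdot 10^{8}$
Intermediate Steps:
$v = 4234$ ($v = \left(49 + 9\right) 73 = 58 \cdot 73 = 4234$)
$n = 18860$ ($n = 92 \cdot 205 = 18860$)
$y = 4234$
$\frac{n}{\frac{1}{48249}} + \frac{y}{5281} = \frac{18860}{\frac{1}{48249}} + \frac{4234}{5281} = 18860 \frac{1}{\frac{1}{48249}} + 4234 \cdot \frac{1}{5281} = 18860 \cdot 48249 + \frac{4234}{5281} = 909976140 + \frac{4234}{5281} = \frac{4805583999574}{5281}$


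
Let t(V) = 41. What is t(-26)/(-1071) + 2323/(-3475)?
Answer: -2630408/3721725 ≈ -0.70677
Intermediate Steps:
t(-26)/(-1071) + 2323/(-3475) = 41/(-1071) + 2323/(-3475) = 41*(-1/1071) + 2323*(-1/3475) = -41/1071 - 2323/3475 = -2630408/3721725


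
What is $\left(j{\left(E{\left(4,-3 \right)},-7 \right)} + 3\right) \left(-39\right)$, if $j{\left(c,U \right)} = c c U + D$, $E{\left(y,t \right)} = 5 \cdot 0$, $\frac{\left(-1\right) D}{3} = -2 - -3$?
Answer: $0$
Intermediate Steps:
$D = -3$ ($D = - 3 \left(-2 - -3\right) = - 3 \left(-2 + 3\right) = \left(-3\right) 1 = -3$)
$E{\left(y,t \right)} = 0$
$j{\left(c,U \right)} = -3 + U c^{2}$ ($j{\left(c,U \right)} = c c U - 3 = c^{2} U - 3 = U c^{2} - 3 = -3 + U c^{2}$)
$\left(j{\left(E{\left(4,-3 \right)},-7 \right)} + 3\right) \left(-39\right) = \left(\left(-3 - 7 \cdot 0^{2}\right) + 3\right) \left(-39\right) = \left(\left(-3 - 0\right) + 3\right) \left(-39\right) = \left(\left(-3 + 0\right) + 3\right) \left(-39\right) = \left(-3 + 3\right) \left(-39\right) = 0 \left(-39\right) = 0$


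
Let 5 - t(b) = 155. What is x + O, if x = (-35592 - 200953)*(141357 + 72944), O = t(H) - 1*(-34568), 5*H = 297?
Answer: -50691795627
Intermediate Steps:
H = 297/5 (H = (⅕)*297 = 297/5 ≈ 59.400)
t(b) = -150 (t(b) = 5 - 1*155 = 5 - 155 = -150)
O = 34418 (O = -150 - 1*(-34568) = -150 + 34568 = 34418)
x = -50691830045 (x = -236545*214301 = -50691830045)
x + O = -50691830045 + 34418 = -50691795627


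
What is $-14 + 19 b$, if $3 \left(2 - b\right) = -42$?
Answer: $290$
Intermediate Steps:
$b = 16$ ($b = 2 - -14 = 2 + 14 = 16$)
$-14 + 19 b = -14 + 19 \cdot 16 = -14 + 304 = 290$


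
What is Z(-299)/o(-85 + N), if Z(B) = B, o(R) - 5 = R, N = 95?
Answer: -299/15 ≈ -19.933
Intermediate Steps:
o(R) = 5 + R
Z(-299)/o(-85 + N) = -299/(5 + (-85 + 95)) = -299/(5 + 10) = -299/15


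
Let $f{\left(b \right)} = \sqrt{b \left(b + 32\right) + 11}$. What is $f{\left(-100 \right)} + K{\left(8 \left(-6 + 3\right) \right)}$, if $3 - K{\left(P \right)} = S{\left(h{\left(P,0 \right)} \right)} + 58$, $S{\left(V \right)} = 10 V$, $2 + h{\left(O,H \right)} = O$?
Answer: $205 + 7 \sqrt{139} \approx 287.53$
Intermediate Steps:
$f{\left(b \right)} = \sqrt{11 + b \left(32 + b\right)}$ ($f{\left(b \right)} = \sqrt{b \left(32 + b\right) + 11} = \sqrt{11 + b \left(32 + b\right)}$)
$h{\left(O,H \right)} = -2 + O$
$K{\left(P \right)} = -35 - 10 P$ ($K{\left(P \right)} = 3 - \left(10 \left(-2 + P\right) + 58\right) = 3 - \left(\left(-20 + 10 P\right) + 58\right) = 3 - \left(38 + 10 P\right) = -35 - 10 P$)
$f{\left(-100 \right)} + K{\left(8 \left(-6 + 3\right) \right)} = \sqrt{11 + \left(-100\right)^{2} + 32 \left(-100\right)} - \left(35 + 10 \cdot 8 \left(-6 + 3\right)\right) = \sqrt{11 + 10000 - 3200} - \left(35 + 10 \cdot 8 \left(-3\right)\right) = \sqrt{6811} - -205 = 7 \sqrt{139} + \left(-35 + 240\right) = 7 \sqrt{139} + 205 = 205 + 7 \sqrt{139}$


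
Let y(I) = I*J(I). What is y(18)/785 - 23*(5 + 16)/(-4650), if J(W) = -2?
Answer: 14117/243350 ≈ 0.058011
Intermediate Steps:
y(I) = -2*I (y(I) = I*(-2) = -2*I)
y(18)/785 - 23*(5 + 16)/(-4650) = -2*18/785 - 23*(5 + 16)/(-4650) = -36*1/785 - 23*21*(-1/4650) = -36/785 - 483*(-1/4650) = -36/785 + 161/1550 = 14117/243350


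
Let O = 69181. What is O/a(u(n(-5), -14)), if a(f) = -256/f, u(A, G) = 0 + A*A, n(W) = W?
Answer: -1729525/256 ≈ -6756.0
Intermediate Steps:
u(A, G) = A**2 (u(A, G) = 0 + A**2 = A**2)
O/a(u(n(-5), -14)) = 69181/((-256/((-5)**2))) = 69181/((-256/25)) = 69181/((-256*1/25)) = 69181/(-256/25) = 69181*(-25/256) = -1729525/256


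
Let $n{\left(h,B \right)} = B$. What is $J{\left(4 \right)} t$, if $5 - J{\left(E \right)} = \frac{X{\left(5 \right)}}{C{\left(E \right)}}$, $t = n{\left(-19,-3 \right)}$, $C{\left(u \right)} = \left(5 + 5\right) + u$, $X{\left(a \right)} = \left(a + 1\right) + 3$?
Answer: $- \frac{183}{14} \approx -13.071$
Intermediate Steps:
$X{\left(a \right)} = 4 + a$ ($X{\left(a \right)} = \left(1 + a\right) + 3 = 4 + a$)
$C{\left(u \right)} = 10 + u$
$t = -3$
$J{\left(E \right)} = 5 - \frac{9}{10 + E}$ ($J{\left(E \right)} = 5 - \frac{4 + 5}{10 + E} = 5 - \frac{9}{10 + E}$)
$J{\left(4 \right)} t = \frac{41 + 5 \cdot 4}{10 + 4} \left(-3\right) = \frac{41 + 20}{14} \left(-3\right) = \frac{1}{14} \cdot 61 \left(-3\right) = \frac{61}{14} \left(-3\right) = - \frac{183}{14}$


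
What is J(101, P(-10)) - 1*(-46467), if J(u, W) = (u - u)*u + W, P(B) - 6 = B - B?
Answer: 46473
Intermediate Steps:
P(B) = 6 (P(B) = 6 + (B - B) = 6 + 0 = 6)
J(u, W) = W (J(u, W) = 0*u + W = 0 + W = W)
J(101, P(-10)) - 1*(-46467) = 6 - 1*(-46467) = 6 + 46467 = 46473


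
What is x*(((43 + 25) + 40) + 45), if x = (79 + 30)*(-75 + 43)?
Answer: -533664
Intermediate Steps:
x = -3488 (x = 109*(-32) = -3488)
x*(((43 + 25) + 40) + 45) = -3488*(((43 + 25) + 40) + 45) = -3488*((68 + 40) + 45) = -3488*(108 + 45) = -3488*153 = -533664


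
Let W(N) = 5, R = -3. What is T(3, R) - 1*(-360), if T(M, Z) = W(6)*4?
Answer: 380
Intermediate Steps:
T(M, Z) = 20 (T(M, Z) = 5*4 = 20)
T(3, R) - 1*(-360) = 20 - 1*(-360) = 20 + 360 = 380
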